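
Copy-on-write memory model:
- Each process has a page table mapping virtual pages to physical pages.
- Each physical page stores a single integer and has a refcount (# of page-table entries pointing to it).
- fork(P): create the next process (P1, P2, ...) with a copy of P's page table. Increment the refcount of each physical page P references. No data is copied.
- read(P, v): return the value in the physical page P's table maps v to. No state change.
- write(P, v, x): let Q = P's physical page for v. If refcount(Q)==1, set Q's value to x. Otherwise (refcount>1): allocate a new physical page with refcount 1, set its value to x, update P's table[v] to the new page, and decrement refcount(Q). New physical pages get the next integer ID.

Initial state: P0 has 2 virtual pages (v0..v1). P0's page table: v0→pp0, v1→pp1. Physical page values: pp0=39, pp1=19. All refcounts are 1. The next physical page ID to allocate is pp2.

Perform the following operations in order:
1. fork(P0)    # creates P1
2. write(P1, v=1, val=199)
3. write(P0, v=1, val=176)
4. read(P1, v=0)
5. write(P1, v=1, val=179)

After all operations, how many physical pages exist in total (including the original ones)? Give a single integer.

Answer: 3

Derivation:
Op 1: fork(P0) -> P1. 2 ppages; refcounts: pp0:2 pp1:2
Op 2: write(P1, v1, 199). refcount(pp1)=2>1 -> COPY to pp2. 3 ppages; refcounts: pp0:2 pp1:1 pp2:1
Op 3: write(P0, v1, 176). refcount(pp1)=1 -> write in place. 3 ppages; refcounts: pp0:2 pp1:1 pp2:1
Op 4: read(P1, v0) -> 39. No state change.
Op 5: write(P1, v1, 179). refcount(pp2)=1 -> write in place. 3 ppages; refcounts: pp0:2 pp1:1 pp2:1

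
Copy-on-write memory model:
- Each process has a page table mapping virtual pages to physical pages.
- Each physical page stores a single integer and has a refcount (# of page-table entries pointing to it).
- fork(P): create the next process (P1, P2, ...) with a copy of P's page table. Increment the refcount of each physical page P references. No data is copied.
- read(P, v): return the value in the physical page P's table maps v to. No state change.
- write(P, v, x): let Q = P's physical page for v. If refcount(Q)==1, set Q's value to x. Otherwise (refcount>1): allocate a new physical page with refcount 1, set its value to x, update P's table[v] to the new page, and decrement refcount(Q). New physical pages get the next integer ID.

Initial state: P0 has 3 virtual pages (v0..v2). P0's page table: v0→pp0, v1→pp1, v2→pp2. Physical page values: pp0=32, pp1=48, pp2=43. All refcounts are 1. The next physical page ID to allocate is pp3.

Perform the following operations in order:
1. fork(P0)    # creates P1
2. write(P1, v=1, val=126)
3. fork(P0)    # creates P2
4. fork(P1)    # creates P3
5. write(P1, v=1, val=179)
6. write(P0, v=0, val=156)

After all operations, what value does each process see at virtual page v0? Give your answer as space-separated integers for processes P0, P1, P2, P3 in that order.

Answer: 156 32 32 32

Derivation:
Op 1: fork(P0) -> P1. 3 ppages; refcounts: pp0:2 pp1:2 pp2:2
Op 2: write(P1, v1, 126). refcount(pp1)=2>1 -> COPY to pp3. 4 ppages; refcounts: pp0:2 pp1:1 pp2:2 pp3:1
Op 3: fork(P0) -> P2. 4 ppages; refcounts: pp0:3 pp1:2 pp2:3 pp3:1
Op 4: fork(P1) -> P3. 4 ppages; refcounts: pp0:4 pp1:2 pp2:4 pp3:2
Op 5: write(P1, v1, 179). refcount(pp3)=2>1 -> COPY to pp4. 5 ppages; refcounts: pp0:4 pp1:2 pp2:4 pp3:1 pp4:1
Op 6: write(P0, v0, 156). refcount(pp0)=4>1 -> COPY to pp5. 6 ppages; refcounts: pp0:3 pp1:2 pp2:4 pp3:1 pp4:1 pp5:1
P0: v0 -> pp5 = 156
P1: v0 -> pp0 = 32
P2: v0 -> pp0 = 32
P3: v0 -> pp0 = 32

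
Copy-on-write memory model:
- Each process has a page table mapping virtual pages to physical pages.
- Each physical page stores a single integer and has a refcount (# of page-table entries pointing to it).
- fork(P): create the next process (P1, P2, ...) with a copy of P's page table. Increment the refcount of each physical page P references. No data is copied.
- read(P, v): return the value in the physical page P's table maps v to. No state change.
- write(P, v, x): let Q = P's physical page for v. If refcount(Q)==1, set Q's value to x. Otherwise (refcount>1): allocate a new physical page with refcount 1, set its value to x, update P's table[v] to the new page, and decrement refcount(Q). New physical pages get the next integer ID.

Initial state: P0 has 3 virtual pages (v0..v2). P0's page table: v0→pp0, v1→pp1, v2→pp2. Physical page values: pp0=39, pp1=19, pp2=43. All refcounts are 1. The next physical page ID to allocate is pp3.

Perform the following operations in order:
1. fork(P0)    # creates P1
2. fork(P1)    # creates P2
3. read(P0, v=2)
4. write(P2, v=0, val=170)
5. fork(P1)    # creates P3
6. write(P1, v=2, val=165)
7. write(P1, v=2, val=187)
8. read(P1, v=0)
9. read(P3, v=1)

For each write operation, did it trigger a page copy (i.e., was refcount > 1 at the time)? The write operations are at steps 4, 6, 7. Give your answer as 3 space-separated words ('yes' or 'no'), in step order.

Op 1: fork(P0) -> P1. 3 ppages; refcounts: pp0:2 pp1:2 pp2:2
Op 2: fork(P1) -> P2. 3 ppages; refcounts: pp0:3 pp1:3 pp2:3
Op 3: read(P0, v2) -> 43. No state change.
Op 4: write(P2, v0, 170). refcount(pp0)=3>1 -> COPY to pp3. 4 ppages; refcounts: pp0:2 pp1:3 pp2:3 pp3:1
Op 5: fork(P1) -> P3. 4 ppages; refcounts: pp0:3 pp1:4 pp2:4 pp3:1
Op 6: write(P1, v2, 165). refcount(pp2)=4>1 -> COPY to pp4. 5 ppages; refcounts: pp0:3 pp1:4 pp2:3 pp3:1 pp4:1
Op 7: write(P1, v2, 187). refcount(pp4)=1 -> write in place. 5 ppages; refcounts: pp0:3 pp1:4 pp2:3 pp3:1 pp4:1
Op 8: read(P1, v0) -> 39. No state change.
Op 9: read(P3, v1) -> 19. No state change.

yes yes no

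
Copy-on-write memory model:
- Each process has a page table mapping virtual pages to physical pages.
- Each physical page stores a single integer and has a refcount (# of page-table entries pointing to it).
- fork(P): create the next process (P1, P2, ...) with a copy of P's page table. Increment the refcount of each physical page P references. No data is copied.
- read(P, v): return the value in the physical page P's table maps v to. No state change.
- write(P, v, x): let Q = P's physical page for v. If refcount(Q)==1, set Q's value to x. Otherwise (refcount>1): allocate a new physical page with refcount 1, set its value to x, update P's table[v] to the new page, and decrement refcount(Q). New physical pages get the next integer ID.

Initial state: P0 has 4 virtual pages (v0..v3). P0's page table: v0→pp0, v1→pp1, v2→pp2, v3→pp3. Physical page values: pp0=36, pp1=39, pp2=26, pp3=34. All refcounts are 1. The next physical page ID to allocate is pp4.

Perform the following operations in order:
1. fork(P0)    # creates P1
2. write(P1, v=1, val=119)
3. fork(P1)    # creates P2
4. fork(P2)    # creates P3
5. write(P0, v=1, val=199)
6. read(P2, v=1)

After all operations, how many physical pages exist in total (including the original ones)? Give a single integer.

Op 1: fork(P0) -> P1. 4 ppages; refcounts: pp0:2 pp1:2 pp2:2 pp3:2
Op 2: write(P1, v1, 119). refcount(pp1)=2>1 -> COPY to pp4. 5 ppages; refcounts: pp0:2 pp1:1 pp2:2 pp3:2 pp4:1
Op 3: fork(P1) -> P2. 5 ppages; refcounts: pp0:3 pp1:1 pp2:3 pp3:3 pp4:2
Op 4: fork(P2) -> P3. 5 ppages; refcounts: pp0:4 pp1:1 pp2:4 pp3:4 pp4:3
Op 5: write(P0, v1, 199). refcount(pp1)=1 -> write in place. 5 ppages; refcounts: pp0:4 pp1:1 pp2:4 pp3:4 pp4:3
Op 6: read(P2, v1) -> 119. No state change.

Answer: 5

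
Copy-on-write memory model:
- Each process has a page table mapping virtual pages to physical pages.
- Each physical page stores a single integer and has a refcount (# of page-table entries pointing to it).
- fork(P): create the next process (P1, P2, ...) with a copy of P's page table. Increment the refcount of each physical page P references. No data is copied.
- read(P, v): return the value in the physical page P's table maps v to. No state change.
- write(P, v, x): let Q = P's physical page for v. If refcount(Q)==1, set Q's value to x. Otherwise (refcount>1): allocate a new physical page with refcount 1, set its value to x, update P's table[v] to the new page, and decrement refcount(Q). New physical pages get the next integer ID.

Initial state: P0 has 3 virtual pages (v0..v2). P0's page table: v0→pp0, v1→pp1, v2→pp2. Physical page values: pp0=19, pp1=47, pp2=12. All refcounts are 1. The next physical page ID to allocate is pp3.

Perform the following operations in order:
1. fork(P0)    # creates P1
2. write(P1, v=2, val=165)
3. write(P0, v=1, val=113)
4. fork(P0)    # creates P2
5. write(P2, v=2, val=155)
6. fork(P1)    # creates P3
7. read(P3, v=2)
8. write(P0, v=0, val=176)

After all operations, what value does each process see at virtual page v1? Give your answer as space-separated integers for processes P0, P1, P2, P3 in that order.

Op 1: fork(P0) -> P1. 3 ppages; refcounts: pp0:2 pp1:2 pp2:2
Op 2: write(P1, v2, 165). refcount(pp2)=2>1 -> COPY to pp3. 4 ppages; refcounts: pp0:2 pp1:2 pp2:1 pp3:1
Op 3: write(P0, v1, 113). refcount(pp1)=2>1 -> COPY to pp4. 5 ppages; refcounts: pp0:2 pp1:1 pp2:1 pp3:1 pp4:1
Op 4: fork(P0) -> P2. 5 ppages; refcounts: pp0:3 pp1:1 pp2:2 pp3:1 pp4:2
Op 5: write(P2, v2, 155). refcount(pp2)=2>1 -> COPY to pp5. 6 ppages; refcounts: pp0:3 pp1:1 pp2:1 pp3:1 pp4:2 pp5:1
Op 6: fork(P1) -> P3. 6 ppages; refcounts: pp0:4 pp1:2 pp2:1 pp3:2 pp4:2 pp5:1
Op 7: read(P3, v2) -> 165. No state change.
Op 8: write(P0, v0, 176). refcount(pp0)=4>1 -> COPY to pp6. 7 ppages; refcounts: pp0:3 pp1:2 pp2:1 pp3:2 pp4:2 pp5:1 pp6:1
P0: v1 -> pp4 = 113
P1: v1 -> pp1 = 47
P2: v1 -> pp4 = 113
P3: v1 -> pp1 = 47

Answer: 113 47 113 47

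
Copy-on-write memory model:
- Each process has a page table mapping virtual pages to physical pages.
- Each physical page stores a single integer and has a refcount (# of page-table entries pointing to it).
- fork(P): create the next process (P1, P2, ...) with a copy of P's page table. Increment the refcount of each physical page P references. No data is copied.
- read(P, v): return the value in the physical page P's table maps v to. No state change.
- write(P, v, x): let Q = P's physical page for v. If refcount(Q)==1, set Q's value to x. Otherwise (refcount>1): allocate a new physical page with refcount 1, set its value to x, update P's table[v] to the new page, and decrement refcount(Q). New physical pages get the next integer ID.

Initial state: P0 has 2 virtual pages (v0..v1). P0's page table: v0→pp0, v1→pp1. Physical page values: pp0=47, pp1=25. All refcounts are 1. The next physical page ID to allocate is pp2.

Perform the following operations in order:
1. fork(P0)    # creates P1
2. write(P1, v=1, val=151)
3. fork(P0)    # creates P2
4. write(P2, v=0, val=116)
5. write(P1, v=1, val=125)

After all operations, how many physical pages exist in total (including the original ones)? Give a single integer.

Op 1: fork(P0) -> P1. 2 ppages; refcounts: pp0:2 pp1:2
Op 2: write(P1, v1, 151). refcount(pp1)=2>1 -> COPY to pp2. 3 ppages; refcounts: pp0:2 pp1:1 pp2:1
Op 3: fork(P0) -> P2. 3 ppages; refcounts: pp0:3 pp1:2 pp2:1
Op 4: write(P2, v0, 116). refcount(pp0)=3>1 -> COPY to pp3. 4 ppages; refcounts: pp0:2 pp1:2 pp2:1 pp3:1
Op 5: write(P1, v1, 125). refcount(pp2)=1 -> write in place. 4 ppages; refcounts: pp0:2 pp1:2 pp2:1 pp3:1

Answer: 4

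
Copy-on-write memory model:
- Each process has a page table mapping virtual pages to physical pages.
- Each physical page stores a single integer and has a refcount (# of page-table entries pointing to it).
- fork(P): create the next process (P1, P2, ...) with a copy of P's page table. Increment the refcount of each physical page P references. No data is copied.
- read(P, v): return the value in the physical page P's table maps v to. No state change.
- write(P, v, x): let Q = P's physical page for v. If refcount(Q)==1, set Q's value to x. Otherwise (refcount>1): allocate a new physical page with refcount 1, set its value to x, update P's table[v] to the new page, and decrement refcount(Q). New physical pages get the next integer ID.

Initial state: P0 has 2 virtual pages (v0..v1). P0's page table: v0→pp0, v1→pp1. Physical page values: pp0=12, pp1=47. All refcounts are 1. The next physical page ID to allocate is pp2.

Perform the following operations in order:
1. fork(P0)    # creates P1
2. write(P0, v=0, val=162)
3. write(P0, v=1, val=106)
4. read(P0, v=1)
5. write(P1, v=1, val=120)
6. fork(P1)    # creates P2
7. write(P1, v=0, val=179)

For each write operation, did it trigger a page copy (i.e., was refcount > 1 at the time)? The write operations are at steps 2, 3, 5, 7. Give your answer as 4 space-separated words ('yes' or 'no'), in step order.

Op 1: fork(P0) -> P1. 2 ppages; refcounts: pp0:2 pp1:2
Op 2: write(P0, v0, 162). refcount(pp0)=2>1 -> COPY to pp2. 3 ppages; refcounts: pp0:1 pp1:2 pp2:1
Op 3: write(P0, v1, 106). refcount(pp1)=2>1 -> COPY to pp3. 4 ppages; refcounts: pp0:1 pp1:1 pp2:1 pp3:1
Op 4: read(P0, v1) -> 106. No state change.
Op 5: write(P1, v1, 120). refcount(pp1)=1 -> write in place. 4 ppages; refcounts: pp0:1 pp1:1 pp2:1 pp3:1
Op 6: fork(P1) -> P2. 4 ppages; refcounts: pp0:2 pp1:2 pp2:1 pp3:1
Op 7: write(P1, v0, 179). refcount(pp0)=2>1 -> COPY to pp4. 5 ppages; refcounts: pp0:1 pp1:2 pp2:1 pp3:1 pp4:1

yes yes no yes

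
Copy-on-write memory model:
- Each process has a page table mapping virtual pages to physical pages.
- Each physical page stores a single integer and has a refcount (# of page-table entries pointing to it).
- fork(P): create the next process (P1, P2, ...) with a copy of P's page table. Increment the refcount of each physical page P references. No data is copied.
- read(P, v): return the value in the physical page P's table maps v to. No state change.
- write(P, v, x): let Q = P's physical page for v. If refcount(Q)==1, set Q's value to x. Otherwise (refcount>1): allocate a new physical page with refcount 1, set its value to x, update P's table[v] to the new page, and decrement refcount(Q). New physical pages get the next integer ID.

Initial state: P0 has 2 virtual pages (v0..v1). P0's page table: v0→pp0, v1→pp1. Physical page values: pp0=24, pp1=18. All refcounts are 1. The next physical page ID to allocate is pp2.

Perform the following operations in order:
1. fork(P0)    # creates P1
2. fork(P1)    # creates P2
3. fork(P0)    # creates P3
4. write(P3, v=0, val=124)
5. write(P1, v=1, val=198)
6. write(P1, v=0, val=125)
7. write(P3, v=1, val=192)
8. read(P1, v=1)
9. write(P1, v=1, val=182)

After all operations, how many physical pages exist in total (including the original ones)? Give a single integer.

Answer: 6

Derivation:
Op 1: fork(P0) -> P1. 2 ppages; refcounts: pp0:2 pp1:2
Op 2: fork(P1) -> P2. 2 ppages; refcounts: pp0:3 pp1:3
Op 3: fork(P0) -> P3. 2 ppages; refcounts: pp0:4 pp1:4
Op 4: write(P3, v0, 124). refcount(pp0)=4>1 -> COPY to pp2. 3 ppages; refcounts: pp0:3 pp1:4 pp2:1
Op 5: write(P1, v1, 198). refcount(pp1)=4>1 -> COPY to pp3. 4 ppages; refcounts: pp0:3 pp1:3 pp2:1 pp3:1
Op 6: write(P1, v0, 125). refcount(pp0)=3>1 -> COPY to pp4. 5 ppages; refcounts: pp0:2 pp1:3 pp2:1 pp3:1 pp4:1
Op 7: write(P3, v1, 192). refcount(pp1)=3>1 -> COPY to pp5. 6 ppages; refcounts: pp0:2 pp1:2 pp2:1 pp3:1 pp4:1 pp5:1
Op 8: read(P1, v1) -> 198. No state change.
Op 9: write(P1, v1, 182). refcount(pp3)=1 -> write in place. 6 ppages; refcounts: pp0:2 pp1:2 pp2:1 pp3:1 pp4:1 pp5:1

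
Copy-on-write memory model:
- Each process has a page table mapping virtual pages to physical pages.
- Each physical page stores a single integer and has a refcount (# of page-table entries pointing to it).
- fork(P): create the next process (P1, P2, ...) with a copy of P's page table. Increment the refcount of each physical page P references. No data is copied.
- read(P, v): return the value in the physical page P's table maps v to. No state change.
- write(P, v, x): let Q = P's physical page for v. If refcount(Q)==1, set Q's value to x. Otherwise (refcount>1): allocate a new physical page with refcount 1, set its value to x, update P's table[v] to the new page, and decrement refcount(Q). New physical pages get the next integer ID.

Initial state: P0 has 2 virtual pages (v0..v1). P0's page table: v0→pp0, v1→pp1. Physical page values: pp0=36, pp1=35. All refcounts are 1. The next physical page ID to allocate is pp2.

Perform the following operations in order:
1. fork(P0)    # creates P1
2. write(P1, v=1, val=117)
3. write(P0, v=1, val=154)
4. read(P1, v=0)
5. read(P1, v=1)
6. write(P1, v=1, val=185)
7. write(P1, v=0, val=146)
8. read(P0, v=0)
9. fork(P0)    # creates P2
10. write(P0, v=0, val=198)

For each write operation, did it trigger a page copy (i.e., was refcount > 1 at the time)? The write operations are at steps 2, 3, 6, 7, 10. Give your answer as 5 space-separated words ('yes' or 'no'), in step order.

Op 1: fork(P0) -> P1. 2 ppages; refcounts: pp0:2 pp1:2
Op 2: write(P1, v1, 117). refcount(pp1)=2>1 -> COPY to pp2. 3 ppages; refcounts: pp0:2 pp1:1 pp2:1
Op 3: write(P0, v1, 154). refcount(pp1)=1 -> write in place. 3 ppages; refcounts: pp0:2 pp1:1 pp2:1
Op 4: read(P1, v0) -> 36. No state change.
Op 5: read(P1, v1) -> 117. No state change.
Op 6: write(P1, v1, 185). refcount(pp2)=1 -> write in place. 3 ppages; refcounts: pp0:2 pp1:1 pp2:1
Op 7: write(P1, v0, 146). refcount(pp0)=2>1 -> COPY to pp3. 4 ppages; refcounts: pp0:1 pp1:1 pp2:1 pp3:1
Op 8: read(P0, v0) -> 36. No state change.
Op 9: fork(P0) -> P2. 4 ppages; refcounts: pp0:2 pp1:2 pp2:1 pp3:1
Op 10: write(P0, v0, 198). refcount(pp0)=2>1 -> COPY to pp4. 5 ppages; refcounts: pp0:1 pp1:2 pp2:1 pp3:1 pp4:1

yes no no yes yes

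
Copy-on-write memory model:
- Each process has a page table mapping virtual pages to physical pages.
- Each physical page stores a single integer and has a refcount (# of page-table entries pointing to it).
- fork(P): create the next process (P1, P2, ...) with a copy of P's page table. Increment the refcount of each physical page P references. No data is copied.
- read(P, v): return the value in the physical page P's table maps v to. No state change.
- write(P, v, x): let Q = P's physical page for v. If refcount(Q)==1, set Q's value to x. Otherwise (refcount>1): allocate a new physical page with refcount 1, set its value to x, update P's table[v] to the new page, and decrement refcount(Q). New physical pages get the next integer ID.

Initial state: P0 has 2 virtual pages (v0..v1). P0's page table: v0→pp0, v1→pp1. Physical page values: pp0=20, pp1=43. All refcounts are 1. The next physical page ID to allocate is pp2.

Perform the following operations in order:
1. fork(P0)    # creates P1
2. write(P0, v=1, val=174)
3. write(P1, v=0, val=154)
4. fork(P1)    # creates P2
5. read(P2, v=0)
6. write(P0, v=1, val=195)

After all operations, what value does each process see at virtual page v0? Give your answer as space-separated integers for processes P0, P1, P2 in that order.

Answer: 20 154 154

Derivation:
Op 1: fork(P0) -> P1. 2 ppages; refcounts: pp0:2 pp1:2
Op 2: write(P0, v1, 174). refcount(pp1)=2>1 -> COPY to pp2. 3 ppages; refcounts: pp0:2 pp1:1 pp2:1
Op 3: write(P1, v0, 154). refcount(pp0)=2>1 -> COPY to pp3. 4 ppages; refcounts: pp0:1 pp1:1 pp2:1 pp3:1
Op 4: fork(P1) -> P2. 4 ppages; refcounts: pp0:1 pp1:2 pp2:1 pp3:2
Op 5: read(P2, v0) -> 154. No state change.
Op 6: write(P0, v1, 195). refcount(pp2)=1 -> write in place. 4 ppages; refcounts: pp0:1 pp1:2 pp2:1 pp3:2
P0: v0 -> pp0 = 20
P1: v0 -> pp3 = 154
P2: v0 -> pp3 = 154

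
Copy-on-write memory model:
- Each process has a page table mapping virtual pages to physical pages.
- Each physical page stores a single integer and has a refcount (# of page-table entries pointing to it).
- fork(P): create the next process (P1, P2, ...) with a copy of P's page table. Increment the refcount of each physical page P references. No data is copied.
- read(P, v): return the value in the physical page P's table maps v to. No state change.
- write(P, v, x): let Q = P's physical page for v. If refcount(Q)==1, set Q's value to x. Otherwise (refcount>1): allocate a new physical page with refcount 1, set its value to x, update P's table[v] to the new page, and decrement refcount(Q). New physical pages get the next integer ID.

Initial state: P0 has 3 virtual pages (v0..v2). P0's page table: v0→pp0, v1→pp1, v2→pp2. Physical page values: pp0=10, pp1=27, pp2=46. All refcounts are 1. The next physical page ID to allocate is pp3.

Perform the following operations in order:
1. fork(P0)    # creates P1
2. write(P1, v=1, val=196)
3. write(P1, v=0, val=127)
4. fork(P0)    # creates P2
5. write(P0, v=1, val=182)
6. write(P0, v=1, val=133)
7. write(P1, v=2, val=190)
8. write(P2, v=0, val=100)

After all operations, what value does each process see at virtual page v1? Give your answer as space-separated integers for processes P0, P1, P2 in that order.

Op 1: fork(P0) -> P1. 3 ppages; refcounts: pp0:2 pp1:2 pp2:2
Op 2: write(P1, v1, 196). refcount(pp1)=2>1 -> COPY to pp3. 4 ppages; refcounts: pp0:2 pp1:1 pp2:2 pp3:1
Op 3: write(P1, v0, 127). refcount(pp0)=2>1 -> COPY to pp4. 5 ppages; refcounts: pp0:1 pp1:1 pp2:2 pp3:1 pp4:1
Op 4: fork(P0) -> P2. 5 ppages; refcounts: pp0:2 pp1:2 pp2:3 pp3:1 pp4:1
Op 5: write(P0, v1, 182). refcount(pp1)=2>1 -> COPY to pp5. 6 ppages; refcounts: pp0:2 pp1:1 pp2:3 pp3:1 pp4:1 pp5:1
Op 6: write(P0, v1, 133). refcount(pp5)=1 -> write in place. 6 ppages; refcounts: pp0:2 pp1:1 pp2:3 pp3:1 pp4:1 pp5:1
Op 7: write(P1, v2, 190). refcount(pp2)=3>1 -> COPY to pp6. 7 ppages; refcounts: pp0:2 pp1:1 pp2:2 pp3:1 pp4:1 pp5:1 pp6:1
Op 8: write(P2, v0, 100). refcount(pp0)=2>1 -> COPY to pp7. 8 ppages; refcounts: pp0:1 pp1:1 pp2:2 pp3:1 pp4:1 pp5:1 pp6:1 pp7:1
P0: v1 -> pp5 = 133
P1: v1 -> pp3 = 196
P2: v1 -> pp1 = 27

Answer: 133 196 27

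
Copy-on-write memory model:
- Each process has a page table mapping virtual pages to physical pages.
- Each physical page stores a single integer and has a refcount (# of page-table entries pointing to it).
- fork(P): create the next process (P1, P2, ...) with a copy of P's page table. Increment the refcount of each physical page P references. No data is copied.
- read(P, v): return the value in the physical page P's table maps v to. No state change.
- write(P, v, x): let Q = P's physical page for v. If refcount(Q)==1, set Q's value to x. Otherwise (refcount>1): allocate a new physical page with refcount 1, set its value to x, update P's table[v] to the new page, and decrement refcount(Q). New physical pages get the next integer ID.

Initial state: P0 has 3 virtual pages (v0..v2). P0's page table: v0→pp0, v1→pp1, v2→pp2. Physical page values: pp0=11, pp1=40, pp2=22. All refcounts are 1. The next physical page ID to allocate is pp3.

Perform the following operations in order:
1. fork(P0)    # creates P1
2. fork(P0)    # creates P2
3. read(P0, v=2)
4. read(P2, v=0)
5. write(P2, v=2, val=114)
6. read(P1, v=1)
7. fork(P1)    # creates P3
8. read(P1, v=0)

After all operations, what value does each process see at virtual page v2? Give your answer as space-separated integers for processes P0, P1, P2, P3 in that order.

Answer: 22 22 114 22

Derivation:
Op 1: fork(P0) -> P1. 3 ppages; refcounts: pp0:2 pp1:2 pp2:2
Op 2: fork(P0) -> P2. 3 ppages; refcounts: pp0:3 pp1:3 pp2:3
Op 3: read(P0, v2) -> 22. No state change.
Op 4: read(P2, v0) -> 11. No state change.
Op 5: write(P2, v2, 114). refcount(pp2)=3>1 -> COPY to pp3. 4 ppages; refcounts: pp0:3 pp1:3 pp2:2 pp3:1
Op 6: read(P1, v1) -> 40. No state change.
Op 7: fork(P1) -> P3. 4 ppages; refcounts: pp0:4 pp1:4 pp2:3 pp3:1
Op 8: read(P1, v0) -> 11. No state change.
P0: v2 -> pp2 = 22
P1: v2 -> pp2 = 22
P2: v2 -> pp3 = 114
P3: v2 -> pp2 = 22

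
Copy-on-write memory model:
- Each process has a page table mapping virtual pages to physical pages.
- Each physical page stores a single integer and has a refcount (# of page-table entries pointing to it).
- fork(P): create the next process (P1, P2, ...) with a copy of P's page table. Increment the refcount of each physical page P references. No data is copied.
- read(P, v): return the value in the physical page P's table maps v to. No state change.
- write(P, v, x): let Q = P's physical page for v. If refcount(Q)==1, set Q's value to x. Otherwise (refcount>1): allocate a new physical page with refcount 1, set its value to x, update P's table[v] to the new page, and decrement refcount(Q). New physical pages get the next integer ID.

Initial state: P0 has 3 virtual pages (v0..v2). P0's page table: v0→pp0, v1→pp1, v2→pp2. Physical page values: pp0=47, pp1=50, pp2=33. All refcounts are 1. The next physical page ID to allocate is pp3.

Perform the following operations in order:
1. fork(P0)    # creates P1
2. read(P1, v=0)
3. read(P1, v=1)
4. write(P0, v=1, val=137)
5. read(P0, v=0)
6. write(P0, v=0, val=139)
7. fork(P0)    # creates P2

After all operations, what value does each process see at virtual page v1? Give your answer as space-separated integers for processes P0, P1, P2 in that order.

Answer: 137 50 137

Derivation:
Op 1: fork(P0) -> P1. 3 ppages; refcounts: pp0:2 pp1:2 pp2:2
Op 2: read(P1, v0) -> 47. No state change.
Op 3: read(P1, v1) -> 50. No state change.
Op 4: write(P0, v1, 137). refcount(pp1)=2>1 -> COPY to pp3. 4 ppages; refcounts: pp0:2 pp1:1 pp2:2 pp3:1
Op 5: read(P0, v0) -> 47. No state change.
Op 6: write(P0, v0, 139). refcount(pp0)=2>1 -> COPY to pp4. 5 ppages; refcounts: pp0:1 pp1:1 pp2:2 pp3:1 pp4:1
Op 7: fork(P0) -> P2. 5 ppages; refcounts: pp0:1 pp1:1 pp2:3 pp3:2 pp4:2
P0: v1 -> pp3 = 137
P1: v1 -> pp1 = 50
P2: v1 -> pp3 = 137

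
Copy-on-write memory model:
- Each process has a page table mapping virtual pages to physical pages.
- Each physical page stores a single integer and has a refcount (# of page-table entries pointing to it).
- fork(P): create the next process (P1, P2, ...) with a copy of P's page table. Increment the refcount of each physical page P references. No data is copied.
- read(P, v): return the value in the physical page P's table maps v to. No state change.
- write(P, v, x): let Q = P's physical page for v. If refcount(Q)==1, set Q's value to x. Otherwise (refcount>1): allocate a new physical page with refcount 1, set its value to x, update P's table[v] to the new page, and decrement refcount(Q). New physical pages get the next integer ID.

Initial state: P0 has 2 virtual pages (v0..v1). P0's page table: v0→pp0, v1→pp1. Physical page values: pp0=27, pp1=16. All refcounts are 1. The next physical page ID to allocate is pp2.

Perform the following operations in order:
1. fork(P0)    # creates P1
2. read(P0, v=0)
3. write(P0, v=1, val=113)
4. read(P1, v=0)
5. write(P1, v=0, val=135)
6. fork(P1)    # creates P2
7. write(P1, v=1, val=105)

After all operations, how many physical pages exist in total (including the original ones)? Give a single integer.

Answer: 5

Derivation:
Op 1: fork(P0) -> P1. 2 ppages; refcounts: pp0:2 pp1:2
Op 2: read(P0, v0) -> 27. No state change.
Op 3: write(P0, v1, 113). refcount(pp1)=2>1 -> COPY to pp2. 3 ppages; refcounts: pp0:2 pp1:1 pp2:1
Op 4: read(P1, v0) -> 27. No state change.
Op 5: write(P1, v0, 135). refcount(pp0)=2>1 -> COPY to pp3. 4 ppages; refcounts: pp0:1 pp1:1 pp2:1 pp3:1
Op 6: fork(P1) -> P2. 4 ppages; refcounts: pp0:1 pp1:2 pp2:1 pp3:2
Op 7: write(P1, v1, 105). refcount(pp1)=2>1 -> COPY to pp4. 5 ppages; refcounts: pp0:1 pp1:1 pp2:1 pp3:2 pp4:1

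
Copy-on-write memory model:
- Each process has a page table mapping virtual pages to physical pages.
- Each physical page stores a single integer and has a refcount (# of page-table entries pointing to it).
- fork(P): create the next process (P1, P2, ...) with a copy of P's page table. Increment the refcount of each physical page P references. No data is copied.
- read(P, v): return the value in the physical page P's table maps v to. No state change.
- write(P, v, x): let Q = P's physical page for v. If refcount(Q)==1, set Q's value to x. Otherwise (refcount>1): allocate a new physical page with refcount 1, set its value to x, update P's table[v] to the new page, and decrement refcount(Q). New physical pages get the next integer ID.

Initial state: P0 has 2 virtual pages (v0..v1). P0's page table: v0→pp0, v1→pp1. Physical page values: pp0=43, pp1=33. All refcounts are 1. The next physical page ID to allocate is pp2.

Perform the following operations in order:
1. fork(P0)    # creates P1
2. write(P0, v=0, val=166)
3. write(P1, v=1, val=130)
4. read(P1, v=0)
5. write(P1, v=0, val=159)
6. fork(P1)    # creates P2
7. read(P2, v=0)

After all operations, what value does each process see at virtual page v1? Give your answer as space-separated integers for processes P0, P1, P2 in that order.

Answer: 33 130 130

Derivation:
Op 1: fork(P0) -> P1. 2 ppages; refcounts: pp0:2 pp1:2
Op 2: write(P0, v0, 166). refcount(pp0)=2>1 -> COPY to pp2. 3 ppages; refcounts: pp0:1 pp1:2 pp2:1
Op 3: write(P1, v1, 130). refcount(pp1)=2>1 -> COPY to pp3. 4 ppages; refcounts: pp0:1 pp1:1 pp2:1 pp3:1
Op 4: read(P1, v0) -> 43. No state change.
Op 5: write(P1, v0, 159). refcount(pp0)=1 -> write in place. 4 ppages; refcounts: pp0:1 pp1:1 pp2:1 pp3:1
Op 6: fork(P1) -> P2. 4 ppages; refcounts: pp0:2 pp1:1 pp2:1 pp3:2
Op 7: read(P2, v0) -> 159. No state change.
P0: v1 -> pp1 = 33
P1: v1 -> pp3 = 130
P2: v1 -> pp3 = 130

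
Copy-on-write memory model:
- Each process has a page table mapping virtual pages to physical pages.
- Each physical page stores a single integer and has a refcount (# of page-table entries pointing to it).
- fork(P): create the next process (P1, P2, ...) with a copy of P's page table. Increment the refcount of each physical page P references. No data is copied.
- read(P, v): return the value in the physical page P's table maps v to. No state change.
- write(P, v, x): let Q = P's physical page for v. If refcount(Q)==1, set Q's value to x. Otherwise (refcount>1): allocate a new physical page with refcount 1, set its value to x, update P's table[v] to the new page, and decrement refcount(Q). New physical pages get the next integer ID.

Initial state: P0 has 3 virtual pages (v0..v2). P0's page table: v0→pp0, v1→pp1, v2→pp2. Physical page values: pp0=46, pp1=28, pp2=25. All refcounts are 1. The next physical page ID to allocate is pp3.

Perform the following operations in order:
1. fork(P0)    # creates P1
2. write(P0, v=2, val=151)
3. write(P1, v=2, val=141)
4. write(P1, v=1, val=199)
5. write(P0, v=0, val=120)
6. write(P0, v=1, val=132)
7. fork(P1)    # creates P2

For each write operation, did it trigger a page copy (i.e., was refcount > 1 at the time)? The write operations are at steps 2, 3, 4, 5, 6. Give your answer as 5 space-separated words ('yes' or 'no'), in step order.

Op 1: fork(P0) -> P1. 3 ppages; refcounts: pp0:2 pp1:2 pp2:2
Op 2: write(P0, v2, 151). refcount(pp2)=2>1 -> COPY to pp3. 4 ppages; refcounts: pp0:2 pp1:2 pp2:1 pp3:1
Op 3: write(P1, v2, 141). refcount(pp2)=1 -> write in place. 4 ppages; refcounts: pp0:2 pp1:2 pp2:1 pp3:1
Op 4: write(P1, v1, 199). refcount(pp1)=2>1 -> COPY to pp4. 5 ppages; refcounts: pp0:2 pp1:1 pp2:1 pp3:1 pp4:1
Op 5: write(P0, v0, 120). refcount(pp0)=2>1 -> COPY to pp5. 6 ppages; refcounts: pp0:1 pp1:1 pp2:1 pp3:1 pp4:1 pp5:1
Op 6: write(P0, v1, 132). refcount(pp1)=1 -> write in place. 6 ppages; refcounts: pp0:1 pp1:1 pp2:1 pp3:1 pp4:1 pp5:1
Op 7: fork(P1) -> P2. 6 ppages; refcounts: pp0:2 pp1:1 pp2:2 pp3:1 pp4:2 pp5:1

yes no yes yes no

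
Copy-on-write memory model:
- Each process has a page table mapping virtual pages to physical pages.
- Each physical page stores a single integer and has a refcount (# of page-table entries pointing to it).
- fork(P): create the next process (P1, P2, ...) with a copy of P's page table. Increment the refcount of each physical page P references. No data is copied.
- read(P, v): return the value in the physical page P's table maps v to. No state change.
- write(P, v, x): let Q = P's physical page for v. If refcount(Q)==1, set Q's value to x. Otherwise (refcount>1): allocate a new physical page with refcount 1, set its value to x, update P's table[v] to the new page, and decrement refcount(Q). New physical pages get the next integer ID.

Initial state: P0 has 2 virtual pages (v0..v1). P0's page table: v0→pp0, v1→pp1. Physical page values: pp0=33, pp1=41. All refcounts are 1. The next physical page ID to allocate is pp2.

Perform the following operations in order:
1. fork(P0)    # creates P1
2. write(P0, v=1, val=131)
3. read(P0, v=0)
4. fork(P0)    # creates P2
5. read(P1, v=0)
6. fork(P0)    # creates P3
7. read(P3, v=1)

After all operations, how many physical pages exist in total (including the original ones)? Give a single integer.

Op 1: fork(P0) -> P1. 2 ppages; refcounts: pp0:2 pp1:2
Op 2: write(P0, v1, 131). refcount(pp1)=2>1 -> COPY to pp2. 3 ppages; refcounts: pp0:2 pp1:1 pp2:1
Op 3: read(P0, v0) -> 33. No state change.
Op 4: fork(P0) -> P2. 3 ppages; refcounts: pp0:3 pp1:1 pp2:2
Op 5: read(P1, v0) -> 33. No state change.
Op 6: fork(P0) -> P3. 3 ppages; refcounts: pp0:4 pp1:1 pp2:3
Op 7: read(P3, v1) -> 131. No state change.

Answer: 3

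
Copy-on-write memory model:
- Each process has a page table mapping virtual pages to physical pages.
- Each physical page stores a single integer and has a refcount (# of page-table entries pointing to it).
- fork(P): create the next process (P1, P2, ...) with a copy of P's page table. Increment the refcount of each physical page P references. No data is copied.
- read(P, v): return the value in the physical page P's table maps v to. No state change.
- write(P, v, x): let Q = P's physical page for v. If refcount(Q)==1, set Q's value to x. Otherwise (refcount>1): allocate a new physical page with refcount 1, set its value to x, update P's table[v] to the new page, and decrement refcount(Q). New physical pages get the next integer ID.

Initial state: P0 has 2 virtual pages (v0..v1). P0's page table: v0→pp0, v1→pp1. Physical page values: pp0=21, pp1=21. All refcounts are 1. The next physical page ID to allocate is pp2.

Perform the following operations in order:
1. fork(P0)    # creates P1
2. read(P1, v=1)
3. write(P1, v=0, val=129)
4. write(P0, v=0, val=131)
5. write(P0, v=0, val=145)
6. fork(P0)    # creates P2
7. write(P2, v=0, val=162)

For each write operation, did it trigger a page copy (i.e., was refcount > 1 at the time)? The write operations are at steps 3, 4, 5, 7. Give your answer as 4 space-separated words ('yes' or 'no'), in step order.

Op 1: fork(P0) -> P1. 2 ppages; refcounts: pp0:2 pp1:2
Op 2: read(P1, v1) -> 21. No state change.
Op 3: write(P1, v0, 129). refcount(pp0)=2>1 -> COPY to pp2. 3 ppages; refcounts: pp0:1 pp1:2 pp2:1
Op 4: write(P0, v0, 131). refcount(pp0)=1 -> write in place. 3 ppages; refcounts: pp0:1 pp1:2 pp2:1
Op 5: write(P0, v0, 145). refcount(pp0)=1 -> write in place. 3 ppages; refcounts: pp0:1 pp1:2 pp2:1
Op 6: fork(P0) -> P2. 3 ppages; refcounts: pp0:2 pp1:3 pp2:1
Op 7: write(P2, v0, 162). refcount(pp0)=2>1 -> COPY to pp3. 4 ppages; refcounts: pp0:1 pp1:3 pp2:1 pp3:1

yes no no yes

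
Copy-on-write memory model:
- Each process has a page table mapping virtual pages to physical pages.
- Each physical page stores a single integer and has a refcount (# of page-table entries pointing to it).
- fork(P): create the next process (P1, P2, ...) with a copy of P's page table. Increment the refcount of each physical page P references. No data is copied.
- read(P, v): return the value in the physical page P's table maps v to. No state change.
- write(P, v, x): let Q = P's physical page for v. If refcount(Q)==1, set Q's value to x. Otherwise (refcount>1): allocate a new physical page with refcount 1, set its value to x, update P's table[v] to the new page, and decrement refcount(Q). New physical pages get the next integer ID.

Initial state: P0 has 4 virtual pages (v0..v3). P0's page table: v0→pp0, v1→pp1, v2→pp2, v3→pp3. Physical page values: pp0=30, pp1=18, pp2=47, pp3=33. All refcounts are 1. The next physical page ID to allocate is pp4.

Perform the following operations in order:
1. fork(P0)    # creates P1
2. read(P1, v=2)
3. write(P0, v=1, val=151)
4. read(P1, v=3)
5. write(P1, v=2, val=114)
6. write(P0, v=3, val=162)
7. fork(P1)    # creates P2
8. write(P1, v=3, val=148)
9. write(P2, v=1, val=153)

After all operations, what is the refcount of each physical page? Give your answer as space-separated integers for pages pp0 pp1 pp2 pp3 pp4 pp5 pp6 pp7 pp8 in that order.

Answer: 3 1 1 1 1 2 1 1 1

Derivation:
Op 1: fork(P0) -> P1. 4 ppages; refcounts: pp0:2 pp1:2 pp2:2 pp3:2
Op 2: read(P1, v2) -> 47. No state change.
Op 3: write(P0, v1, 151). refcount(pp1)=2>1 -> COPY to pp4. 5 ppages; refcounts: pp0:2 pp1:1 pp2:2 pp3:2 pp4:1
Op 4: read(P1, v3) -> 33. No state change.
Op 5: write(P1, v2, 114). refcount(pp2)=2>1 -> COPY to pp5. 6 ppages; refcounts: pp0:2 pp1:1 pp2:1 pp3:2 pp4:1 pp5:1
Op 6: write(P0, v3, 162). refcount(pp3)=2>1 -> COPY to pp6. 7 ppages; refcounts: pp0:2 pp1:1 pp2:1 pp3:1 pp4:1 pp5:1 pp6:1
Op 7: fork(P1) -> P2. 7 ppages; refcounts: pp0:3 pp1:2 pp2:1 pp3:2 pp4:1 pp5:2 pp6:1
Op 8: write(P1, v3, 148). refcount(pp3)=2>1 -> COPY to pp7. 8 ppages; refcounts: pp0:3 pp1:2 pp2:1 pp3:1 pp4:1 pp5:2 pp6:1 pp7:1
Op 9: write(P2, v1, 153). refcount(pp1)=2>1 -> COPY to pp8. 9 ppages; refcounts: pp0:3 pp1:1 pp2:1 pp3:1 pp4:1 pp5:2 pp6:1 pp7:1 pp8:1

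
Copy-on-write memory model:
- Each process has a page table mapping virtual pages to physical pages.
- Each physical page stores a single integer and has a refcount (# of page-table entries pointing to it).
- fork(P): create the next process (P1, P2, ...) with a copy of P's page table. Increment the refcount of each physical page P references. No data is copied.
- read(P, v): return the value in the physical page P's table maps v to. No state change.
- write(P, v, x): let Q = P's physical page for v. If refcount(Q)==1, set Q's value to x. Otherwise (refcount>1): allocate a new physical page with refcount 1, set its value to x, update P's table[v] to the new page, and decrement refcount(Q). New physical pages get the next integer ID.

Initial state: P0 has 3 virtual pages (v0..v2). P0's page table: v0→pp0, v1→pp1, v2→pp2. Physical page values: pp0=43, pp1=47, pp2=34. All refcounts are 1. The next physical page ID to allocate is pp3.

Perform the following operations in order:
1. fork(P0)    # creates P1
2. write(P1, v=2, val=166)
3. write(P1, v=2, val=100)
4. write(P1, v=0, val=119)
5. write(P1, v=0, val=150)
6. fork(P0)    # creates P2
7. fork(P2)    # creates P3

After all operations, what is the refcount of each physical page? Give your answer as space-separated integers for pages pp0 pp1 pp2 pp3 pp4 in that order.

Answer: 3 4 3 1 1

Derivation:
Op 1: fork(P0) -> P1. 3 ppages; refcounts: pp0:2 pp1:2 pp2:2
Op 2: write(P1, v2, 166). refcount(pp2)=2>1 -> COPY to pp3. 4 ppages; refcounts: pp0:2 pp1:2 pp2:1 pp3:1
Op 3: write(P1, v2, 100). refcount(pp3)=1 -> write in place. 4 ppages; refcounts: pp0:2 pp1:2 pp2:1 pp3:1
Op 4: write(P1, v0, 119). refcount(pp0)=2>1 -> COPY to pp4. 5 ppages; refcounts: pp0:1 pp1:2 pp2:1 pp3:1 pp4:1
Op 5: write(P1, v0, 150). refcount(pp4)=1 -> write in place. 5 ppages; refcounts: pp0:1 pp1:2 pp2:1 pp3:1 pp4:1
Op 6: fork(P0) -> P2. 5 ppages; refcounts: pp0:2 pp1:3 pp2:2 pp3:1 pp4:1
Op 7: fork(P2) -> P3. 5 ppages; refcounts: pp0:3 pp1:4 pp2:3 pp3:1 pp4:1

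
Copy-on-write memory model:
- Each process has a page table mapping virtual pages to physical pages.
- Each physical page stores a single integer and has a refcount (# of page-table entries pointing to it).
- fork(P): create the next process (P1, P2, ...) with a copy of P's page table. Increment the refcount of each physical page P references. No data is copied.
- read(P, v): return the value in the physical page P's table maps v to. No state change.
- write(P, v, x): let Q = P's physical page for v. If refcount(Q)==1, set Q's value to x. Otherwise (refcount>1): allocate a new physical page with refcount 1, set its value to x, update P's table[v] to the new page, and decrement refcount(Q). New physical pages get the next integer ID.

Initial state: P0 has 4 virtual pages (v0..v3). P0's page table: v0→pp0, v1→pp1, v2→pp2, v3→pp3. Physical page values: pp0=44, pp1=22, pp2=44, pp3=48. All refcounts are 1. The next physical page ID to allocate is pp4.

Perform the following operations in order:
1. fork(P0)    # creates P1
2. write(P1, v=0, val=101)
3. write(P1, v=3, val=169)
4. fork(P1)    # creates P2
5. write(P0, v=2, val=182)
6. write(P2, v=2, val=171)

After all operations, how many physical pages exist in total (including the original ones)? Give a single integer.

Op 1: fork(P0) -> P1. 4 ppages; refcounts: pp0:2 pp1:2 pp2:2 pp3:2
Op 2: write(P1, v0, 101). refcount(pp0)=2>1 -> COPY to pp4. 5 ppages; refcounts: pp0:1 pp1:2 pp2:2 pp3:2 pp4:1
Op 3: write(P1, v3, 169). refcount(pp3)=2>1 -> COPY to pp5. 6 ppages; refcounts: pp0:1 pp1:2 pp2:2 pp3:1 pp4:1 pp5:1
Op 4: fork(P1) -> P2. 6 ppages; refcounts: pp0:1 pp1:3 pp2:3 pp3:1 pp4:2 pp5:2
Op 5: write(P0, v2, 182). refcount(pp2)=3>1 -> COPY to pp6. 7 ppages; refcounts: pp0:1 pp1:3 pp2:2 pp3:1 pp4:2 pp5:2 pp6:1
Op 6: write(P2, v2, 171). refcount(pp2)=2>1 -> COPY to pp7. 8 ppages; refcounts: pp0:1 pp1:3 pp2:1 pp3:1 pp4:2 pp5:2 pp6:1 pp7:1

Answer: 8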